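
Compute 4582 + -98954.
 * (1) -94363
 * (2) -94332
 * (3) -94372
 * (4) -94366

4582 + -98954 = -94372
3) -94372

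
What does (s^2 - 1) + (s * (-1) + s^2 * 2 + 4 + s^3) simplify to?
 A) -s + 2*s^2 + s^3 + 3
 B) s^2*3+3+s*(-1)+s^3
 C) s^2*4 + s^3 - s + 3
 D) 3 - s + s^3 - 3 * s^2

Adding the polynomials and combining like terms:
(s^2 - 1) + (s*(-1) + s^2*2 + 4 + s^3)
= s^2*3+3+s*(-1)+s^3
B) s^2*3+3+s*(-1)+s^3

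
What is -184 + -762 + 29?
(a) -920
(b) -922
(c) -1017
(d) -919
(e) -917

First: -184 + -762 = -946
Then: -946 + 29 = -917
e) -917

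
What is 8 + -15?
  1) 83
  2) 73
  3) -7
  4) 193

8 + -15 = -7
3) -7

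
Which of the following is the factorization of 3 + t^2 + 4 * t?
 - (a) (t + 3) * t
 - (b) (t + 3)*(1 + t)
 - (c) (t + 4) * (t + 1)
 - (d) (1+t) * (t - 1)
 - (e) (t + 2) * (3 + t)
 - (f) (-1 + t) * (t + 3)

We need to factor 3 + t^2 + 4 * t.
The factored form is (t + 3)*(1 + t).
b) (t + 3)*(1 + t)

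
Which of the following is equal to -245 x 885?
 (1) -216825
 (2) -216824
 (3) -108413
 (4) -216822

-245 * 885 = -216825
1) -216825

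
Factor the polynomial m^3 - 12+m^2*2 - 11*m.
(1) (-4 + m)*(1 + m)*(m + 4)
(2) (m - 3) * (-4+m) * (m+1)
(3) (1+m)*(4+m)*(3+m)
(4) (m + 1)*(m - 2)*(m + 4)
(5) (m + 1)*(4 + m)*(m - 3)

We need to factor m^3 - 12+m^2*2 - 11*m.
The factored form is (m + 1)*(4 + m)*(m - 3).
5) (m + 1)*(4 + m)*(m - 3)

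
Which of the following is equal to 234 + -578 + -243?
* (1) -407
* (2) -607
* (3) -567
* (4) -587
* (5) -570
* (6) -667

First: 234 + -578 = -344
Then: -344 + -243 = -587
4) -587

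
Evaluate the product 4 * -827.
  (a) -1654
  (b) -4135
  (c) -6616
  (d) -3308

4 * -827 = -3308
d) -3308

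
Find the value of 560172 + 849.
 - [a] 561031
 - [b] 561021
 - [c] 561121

560172 + 849 = 561021
b) 561021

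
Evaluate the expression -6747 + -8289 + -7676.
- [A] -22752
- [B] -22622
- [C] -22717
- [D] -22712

First: -6747 + -8289 = -15036
Then: -15036 + -7676 = -22712
D) -22712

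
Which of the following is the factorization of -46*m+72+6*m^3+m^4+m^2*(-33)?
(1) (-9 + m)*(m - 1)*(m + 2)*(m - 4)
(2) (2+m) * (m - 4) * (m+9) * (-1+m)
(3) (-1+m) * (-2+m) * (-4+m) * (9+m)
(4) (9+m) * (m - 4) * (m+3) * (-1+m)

We need to factor -46*m+72+6*m^3+m^4+m^2*(-33).
The factored form is (2+m) * (m - 4) * (m+9) * (-1+m).
2) (2+m) * (m - 4) * (m+9) * (-1+m)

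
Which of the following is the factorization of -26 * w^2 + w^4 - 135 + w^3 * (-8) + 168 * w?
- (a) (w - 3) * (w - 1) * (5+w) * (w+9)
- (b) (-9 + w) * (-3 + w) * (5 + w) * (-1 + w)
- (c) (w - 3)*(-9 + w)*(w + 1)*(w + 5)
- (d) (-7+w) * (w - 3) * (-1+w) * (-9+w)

We need to factor -26 * w^2 + w^4 - 135 + w^3 * (-8) + 168 * w.
The factored form is (-9 + w) * (-3 + w) * (5 + w) * (-1 + w).
b) (-9 + w) * (-3 + w) * (5 + w) * (-1 + w)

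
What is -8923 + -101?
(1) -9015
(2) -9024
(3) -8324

-8923 + -101 = -9024
2) -9024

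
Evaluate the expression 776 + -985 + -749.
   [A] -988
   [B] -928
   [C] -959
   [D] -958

First: 776 + -985 = -209
Then: -209 + -749 = -958
D) -958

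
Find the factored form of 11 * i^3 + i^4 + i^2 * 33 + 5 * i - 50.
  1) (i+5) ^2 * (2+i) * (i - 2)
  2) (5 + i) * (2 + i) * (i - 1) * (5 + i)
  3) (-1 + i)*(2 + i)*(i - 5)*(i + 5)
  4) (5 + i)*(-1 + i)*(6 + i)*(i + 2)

We need to factor 11 * i^3 + i^4 + i^2 * 33 + 5 * i - 50.
The factored form is (5 + i) * (2 + i) * (i - 1) * (5 + i).
2) (5 + i) * (2 + i) * (i - 1) * (5 + i)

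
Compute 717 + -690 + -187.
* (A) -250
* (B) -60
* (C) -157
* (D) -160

First: 717 + -690 = 27
Then: 27 + -187 = -160
D) -160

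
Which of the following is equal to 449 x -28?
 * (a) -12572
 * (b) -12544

449 * -28 = -12572
a) -12572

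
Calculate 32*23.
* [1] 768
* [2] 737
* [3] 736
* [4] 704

32 * 23 = 736
3) 736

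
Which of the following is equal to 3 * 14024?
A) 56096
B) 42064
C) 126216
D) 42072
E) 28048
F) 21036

3 * 14024 = 42072
D) 42072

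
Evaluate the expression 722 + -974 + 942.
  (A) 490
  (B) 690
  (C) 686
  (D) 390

First: 722 + -974 = -252
Then: -252 + 942 = 690
B) 690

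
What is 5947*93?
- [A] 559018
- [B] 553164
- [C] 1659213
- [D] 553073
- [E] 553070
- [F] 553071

5947 * 93 = 553071
F) 553071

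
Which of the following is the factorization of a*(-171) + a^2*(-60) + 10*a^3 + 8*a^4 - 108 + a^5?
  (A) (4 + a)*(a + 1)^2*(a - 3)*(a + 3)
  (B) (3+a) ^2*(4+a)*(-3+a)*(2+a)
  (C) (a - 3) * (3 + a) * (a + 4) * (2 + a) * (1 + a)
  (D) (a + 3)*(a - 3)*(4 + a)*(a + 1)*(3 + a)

We need to factor a*(-171) + a^2*(-60) + 10*a^3 + 8*a^4 - 108 + a^5.
The factored form is (a + 3)*(a - 3)*(4 + a)*(a + 1)*(3 + a).
D) (a + 3)*(a - 3)*(4 + a)*(a + 1)*(3 + a)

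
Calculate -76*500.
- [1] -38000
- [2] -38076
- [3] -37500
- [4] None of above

-76 * 500 = -38000
1) -38000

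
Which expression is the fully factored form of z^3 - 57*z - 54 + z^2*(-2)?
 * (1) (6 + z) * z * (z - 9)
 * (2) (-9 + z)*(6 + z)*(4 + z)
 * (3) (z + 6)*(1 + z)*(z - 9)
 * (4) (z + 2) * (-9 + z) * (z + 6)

We need to factor z^3 - 57*z - 54 + z^2*(-2).
The factored form is (z + 6)*(1 + z)*(z - 9).
3) (z + 6)*(1 + z)*(z - 9)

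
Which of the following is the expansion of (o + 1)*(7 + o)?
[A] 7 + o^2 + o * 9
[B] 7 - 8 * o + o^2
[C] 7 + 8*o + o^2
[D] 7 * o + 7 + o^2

Expanding (o + 1)*(7 + o):
= 7 + 8*o + o^2
C) 7 + 8*o + o^2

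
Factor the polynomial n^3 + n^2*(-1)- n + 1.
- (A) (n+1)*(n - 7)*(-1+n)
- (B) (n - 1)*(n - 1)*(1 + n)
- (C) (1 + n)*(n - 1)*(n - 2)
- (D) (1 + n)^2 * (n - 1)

We need to factor n^3 + n^2*(-1)- n + 1.
The factored form is (n - 1)*(n - 1)*(1 + n).
B) (n - 1)*(n - 1)*(1 + n)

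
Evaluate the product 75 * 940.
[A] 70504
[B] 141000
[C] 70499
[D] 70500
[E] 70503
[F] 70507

75 * 940 = 70500
D) 70500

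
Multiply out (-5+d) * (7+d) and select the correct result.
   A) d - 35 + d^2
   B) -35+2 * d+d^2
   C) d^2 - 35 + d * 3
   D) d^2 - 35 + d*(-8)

Expanding (-5+d) * (7+d):
= -35+2 * d+d^2
B) -35+2 * d+d^2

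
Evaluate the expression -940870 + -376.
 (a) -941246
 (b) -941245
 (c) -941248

-940870 + -376 = -941246
a) -941246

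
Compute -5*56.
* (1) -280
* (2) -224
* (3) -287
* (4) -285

-5 * 56 = -280
1) -280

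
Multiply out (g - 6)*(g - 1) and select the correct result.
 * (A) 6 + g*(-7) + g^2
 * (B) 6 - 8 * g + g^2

Expanding (g - 6)*(g - 1):
= 6 + g*(-7) + g^2
A) 6 + g*(-7) + g^2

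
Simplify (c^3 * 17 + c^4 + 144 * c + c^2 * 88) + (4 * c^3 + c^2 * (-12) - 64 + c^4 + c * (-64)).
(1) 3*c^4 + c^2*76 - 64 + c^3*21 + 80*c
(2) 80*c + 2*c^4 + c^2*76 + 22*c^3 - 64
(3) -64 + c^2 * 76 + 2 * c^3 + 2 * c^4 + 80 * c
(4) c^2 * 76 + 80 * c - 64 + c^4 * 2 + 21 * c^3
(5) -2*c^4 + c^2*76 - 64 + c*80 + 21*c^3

Adding the polynomials and combining like terms:
(c^3*17 + c^4 + 144*c + c^2*88) + (4*c^3 + c^2*(-12) - 64 + c^4 + c*(-64))
= c^2 * 76 + 80 * c - 64 + c^4 * 2 + 21 * c^3
4) c^2 * 76 + 80 * c - 64 + c^4 * 2 + 21 * c^3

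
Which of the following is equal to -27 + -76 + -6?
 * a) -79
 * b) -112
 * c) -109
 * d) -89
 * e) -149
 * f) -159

First: -27 + -76 = -103
Then: -103 + -6 = -109
c) -109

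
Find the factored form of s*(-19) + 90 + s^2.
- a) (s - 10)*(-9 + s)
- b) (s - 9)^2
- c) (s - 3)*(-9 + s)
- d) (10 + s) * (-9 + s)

We need to factor s*(-19) + 90 + s^2.
The factored form is (s - 10)*(-9 + s).
a) (s - 10)*(-9 + s)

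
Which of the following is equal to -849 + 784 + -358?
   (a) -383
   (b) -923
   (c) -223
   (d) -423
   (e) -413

First: -849 + 784 = -65
Then: -65 + -358 = -423
d) -423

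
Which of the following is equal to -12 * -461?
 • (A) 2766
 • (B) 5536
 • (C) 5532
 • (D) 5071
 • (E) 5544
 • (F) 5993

-12 * -461 = 5532
C) 5532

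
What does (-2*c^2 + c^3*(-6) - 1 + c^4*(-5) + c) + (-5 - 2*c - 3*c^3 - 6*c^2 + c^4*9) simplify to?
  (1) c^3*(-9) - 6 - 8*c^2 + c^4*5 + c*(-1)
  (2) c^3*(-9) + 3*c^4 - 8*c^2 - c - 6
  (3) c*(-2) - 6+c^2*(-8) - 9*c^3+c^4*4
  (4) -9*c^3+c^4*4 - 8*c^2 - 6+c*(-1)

Adding the polynomials and combining like terms:
(-2*c^2 + c^3*(-6) - 1 + c^4*(-5) + c) + (-5 - 2*c - 3*c^3 - 6*c^2 + c^4*9)
= -9*c^3+c^4*4 - 8*c^2 - 6+c*(-1)
4) -9*c^3+c^4*4 - 8*c^2 - 6+c*(-1)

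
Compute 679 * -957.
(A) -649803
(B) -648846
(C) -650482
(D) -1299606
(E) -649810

679 * -957 = -649803
A) -649803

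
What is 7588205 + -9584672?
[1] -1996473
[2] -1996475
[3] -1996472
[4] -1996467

7588205 + -9584672 = -1996467
4) -1996467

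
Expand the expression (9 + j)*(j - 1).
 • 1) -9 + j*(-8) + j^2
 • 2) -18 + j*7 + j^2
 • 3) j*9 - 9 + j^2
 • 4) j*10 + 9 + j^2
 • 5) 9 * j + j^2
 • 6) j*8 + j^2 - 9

Expanding (9 + j)*(j - 1):
= j*8 + j^2 - 9
6) j*8 + j^2 - 9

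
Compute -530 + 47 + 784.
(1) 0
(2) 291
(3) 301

First: -530 + 47 = -483
Then: -483 + 784 = 301
3) 301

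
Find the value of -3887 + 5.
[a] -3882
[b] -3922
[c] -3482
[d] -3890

-3887 + 5 = -3882
a) -3882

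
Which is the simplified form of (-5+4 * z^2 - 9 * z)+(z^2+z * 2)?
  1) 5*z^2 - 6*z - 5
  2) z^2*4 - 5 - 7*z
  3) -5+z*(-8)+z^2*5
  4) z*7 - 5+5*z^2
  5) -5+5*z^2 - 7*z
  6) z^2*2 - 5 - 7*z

Adding the polynomials and combining like terms:
(-5 + 4*z^2 - 9*z) + (z^2 + z*2)
= -5+5*z^2 - 7*z
5) -5+5*z^2 - 7*z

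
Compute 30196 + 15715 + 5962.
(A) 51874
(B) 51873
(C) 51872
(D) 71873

First: 30196 + 15715 = 45911
Then: 45911 + 5962 = 51873
B) 51873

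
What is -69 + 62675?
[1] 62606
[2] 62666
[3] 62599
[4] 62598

-69 + 62675 = 62606
1) 62606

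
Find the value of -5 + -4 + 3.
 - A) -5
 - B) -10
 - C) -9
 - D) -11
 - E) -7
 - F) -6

First: -5 + -4 = -9
Then: -9 + 3 = -6
F) -6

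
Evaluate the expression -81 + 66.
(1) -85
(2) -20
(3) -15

-81 + 66 = -15
3) -15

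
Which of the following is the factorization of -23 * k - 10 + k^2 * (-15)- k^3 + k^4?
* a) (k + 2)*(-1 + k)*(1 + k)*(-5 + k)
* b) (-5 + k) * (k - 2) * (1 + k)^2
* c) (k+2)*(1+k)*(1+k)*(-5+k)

We need to factor -23 * k - 10 + k^2 * (-15)- k^3 + k^4.
The factored form is (k+2)*(1+k)*(1+k)*(-5+k).
c) (k+2)*(1+k)*(1+k)*(-5+k)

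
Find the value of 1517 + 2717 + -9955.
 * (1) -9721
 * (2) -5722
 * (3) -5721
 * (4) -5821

First: 1517 + 2717 = 4234
Then: 4234 + -9955 = -5721
3) -5721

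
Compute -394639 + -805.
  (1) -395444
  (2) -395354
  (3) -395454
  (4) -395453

-394639 + -805 = -395444
1) -395444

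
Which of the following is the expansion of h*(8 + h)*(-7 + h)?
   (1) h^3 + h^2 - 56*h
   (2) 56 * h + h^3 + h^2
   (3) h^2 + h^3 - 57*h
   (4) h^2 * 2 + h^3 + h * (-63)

Expanding h*(8 + h)*(-7 + h):
= h^3 + h^2 - 56*h
1) h^3 + h^2 - 56*h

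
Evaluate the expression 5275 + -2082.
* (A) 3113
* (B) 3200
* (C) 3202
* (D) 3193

5275 + -2082 = 3193
D) 3193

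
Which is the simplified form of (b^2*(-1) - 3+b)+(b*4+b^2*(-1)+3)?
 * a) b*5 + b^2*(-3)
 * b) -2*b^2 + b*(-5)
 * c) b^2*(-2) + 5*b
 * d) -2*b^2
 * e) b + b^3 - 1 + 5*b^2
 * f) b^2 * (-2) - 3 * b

Adding the polynomials and combining like terms:
(b^2*(-1) - 3 + b) + (b*4 + b^2*(-1) + 3)
= b^2*(-2) + 5*b
c) b^2*(-2) + 5*b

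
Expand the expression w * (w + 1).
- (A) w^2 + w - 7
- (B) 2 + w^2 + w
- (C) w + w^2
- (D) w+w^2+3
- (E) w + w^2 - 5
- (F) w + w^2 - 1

Expanding w * (w + 1):
= w + w^2
C) w + w^2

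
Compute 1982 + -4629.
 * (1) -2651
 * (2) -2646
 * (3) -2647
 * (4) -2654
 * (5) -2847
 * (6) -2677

1982 + -4629 = -2647
3) -2647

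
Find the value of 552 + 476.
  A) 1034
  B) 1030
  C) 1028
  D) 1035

552 + 476 = 1028
C) 1028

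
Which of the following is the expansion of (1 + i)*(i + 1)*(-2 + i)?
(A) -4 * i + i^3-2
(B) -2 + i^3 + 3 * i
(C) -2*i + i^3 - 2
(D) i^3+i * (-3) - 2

Expanding (1 + i)*(i + 1)*(-2 + i):
= i^3+i * (-3) - 2
D) i^3+i * (-3) - 2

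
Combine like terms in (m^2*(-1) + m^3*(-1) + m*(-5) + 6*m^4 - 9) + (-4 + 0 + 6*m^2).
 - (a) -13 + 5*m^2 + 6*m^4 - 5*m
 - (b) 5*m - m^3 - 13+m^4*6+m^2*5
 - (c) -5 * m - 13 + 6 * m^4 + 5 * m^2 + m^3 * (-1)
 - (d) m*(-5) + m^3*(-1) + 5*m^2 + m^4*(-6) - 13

Adding the polynomials and combining like terms:
(m^2*(-1) + m^3*(-1) + m*(-5) + 6*m^4 - 9) + (-4 + 0 + 6*m^2)
= -5 * m - 13 + 6 * m^4 + 5 * m^2 + m^3 * (-1)
c) -5 * m - 13 + 6 * m^4 + 5 * m^2 + m^3 * (-1)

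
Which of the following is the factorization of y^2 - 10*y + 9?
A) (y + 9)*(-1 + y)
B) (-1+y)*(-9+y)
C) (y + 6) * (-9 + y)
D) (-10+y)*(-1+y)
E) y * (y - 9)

We need to factor y^2 - 10*y + 9.
The factored form is (-1+y)*(-9+y).
B) (-1+y)*(-9+y)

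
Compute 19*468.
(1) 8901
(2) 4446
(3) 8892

19 * 468 = 8892
3) 8892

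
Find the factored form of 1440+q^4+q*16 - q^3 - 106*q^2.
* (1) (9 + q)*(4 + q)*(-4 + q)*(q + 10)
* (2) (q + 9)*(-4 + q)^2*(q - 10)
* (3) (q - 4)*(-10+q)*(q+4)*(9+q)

We need to factor 1440+q^4+q*16 - q^3 - 106*q^2.
The factored form is (q - 4)*(-10+q)*(q+4)*(9+q).
3) (q - 4)*(-10+q)*(q+4)*(9+q)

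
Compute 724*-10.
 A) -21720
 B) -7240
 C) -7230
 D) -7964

724 * -10 = -7240
B) -7240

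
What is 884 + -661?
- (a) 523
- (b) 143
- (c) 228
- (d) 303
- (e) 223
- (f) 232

884 + -661 = 223
e) 223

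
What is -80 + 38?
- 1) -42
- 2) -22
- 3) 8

-80 + 38 = -42
1) -42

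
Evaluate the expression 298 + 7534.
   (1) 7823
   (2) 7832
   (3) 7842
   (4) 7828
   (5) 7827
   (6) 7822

298 + 7534 = 7832
2) 7832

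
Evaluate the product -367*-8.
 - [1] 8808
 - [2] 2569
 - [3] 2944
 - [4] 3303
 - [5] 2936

-367 * -8 = 2936
5) 2936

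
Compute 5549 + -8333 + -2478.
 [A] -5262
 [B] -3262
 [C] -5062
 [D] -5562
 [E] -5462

First: 5549 + -8333 = -2784
Then: -2784 + -2478 = -5262
A) -5262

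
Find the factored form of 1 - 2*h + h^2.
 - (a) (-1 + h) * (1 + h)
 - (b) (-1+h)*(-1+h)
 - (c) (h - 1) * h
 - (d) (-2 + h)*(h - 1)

We need to factor 1 - 2*h + h^2.
The factored form is (-1+h)*(-1+h).
b) (-1+h)*(-1+h)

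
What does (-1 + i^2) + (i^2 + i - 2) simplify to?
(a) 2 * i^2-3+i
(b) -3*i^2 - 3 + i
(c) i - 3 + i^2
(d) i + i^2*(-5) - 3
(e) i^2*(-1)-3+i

Adding the polynomials and combining like terms:
(-1 + i^2) + (i^2 + i - 2)
= 2 * i^2-3+i
a) 2 * i^2-3+i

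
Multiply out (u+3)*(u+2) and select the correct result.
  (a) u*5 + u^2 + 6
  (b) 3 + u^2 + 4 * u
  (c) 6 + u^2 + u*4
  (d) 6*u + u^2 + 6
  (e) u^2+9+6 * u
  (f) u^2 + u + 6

Expanding (u+3)*(u+2):
= u*5 + u^2 + 6
a) u*5 + u^2 + 6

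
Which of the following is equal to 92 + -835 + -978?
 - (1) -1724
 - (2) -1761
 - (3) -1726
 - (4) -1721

First: 92 + -835 = -743
Then: -743 + -978 = -1721
4) -1721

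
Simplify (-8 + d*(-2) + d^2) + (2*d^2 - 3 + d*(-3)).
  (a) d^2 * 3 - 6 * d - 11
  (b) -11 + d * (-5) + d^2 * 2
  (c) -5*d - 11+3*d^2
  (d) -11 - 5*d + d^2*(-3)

Adding the polynomials and combining like terms:
(-8 + d*(-2) + d^2) + (2*d^2 - 3 + d*(-3))
= -5*d - 11+3*d^2
c) -5*d - 11+3*d^2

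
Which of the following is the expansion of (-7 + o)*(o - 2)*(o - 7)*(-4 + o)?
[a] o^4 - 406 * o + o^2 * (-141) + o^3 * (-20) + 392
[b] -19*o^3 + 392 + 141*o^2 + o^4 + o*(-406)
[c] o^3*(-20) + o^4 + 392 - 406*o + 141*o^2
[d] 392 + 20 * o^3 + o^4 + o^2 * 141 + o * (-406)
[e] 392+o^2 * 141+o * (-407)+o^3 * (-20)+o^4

Expanding (-7 + o)*(o - 2)*(o - 7)*(-4 + o):
= o^3*(-20) + o^4 + 392 - 406*o + 141*o^2
c) o^3*(-20) + o^4 + 392 - 406*o + 141*o^2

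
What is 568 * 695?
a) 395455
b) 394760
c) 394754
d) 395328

568 * 695 = 394760
b) 394760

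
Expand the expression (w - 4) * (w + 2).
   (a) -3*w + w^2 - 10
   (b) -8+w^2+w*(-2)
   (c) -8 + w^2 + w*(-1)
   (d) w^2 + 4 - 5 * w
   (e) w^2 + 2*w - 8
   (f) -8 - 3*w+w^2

Expanding (w - 4) * (w + 2):
= -8+w^2+w*(-2)
b) -8+w^2+w*(-2)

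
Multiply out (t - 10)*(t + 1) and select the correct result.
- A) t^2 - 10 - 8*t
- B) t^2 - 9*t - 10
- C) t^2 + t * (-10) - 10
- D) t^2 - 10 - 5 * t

Expanding (t - 10)*(t + 1):
= t^2 - 9*t - 10
B) t^2 - 9*t - 10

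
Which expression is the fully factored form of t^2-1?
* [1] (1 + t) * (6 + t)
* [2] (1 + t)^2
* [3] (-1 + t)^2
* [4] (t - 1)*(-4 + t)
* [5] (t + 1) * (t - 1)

We need to factor t^2-1.
The factored form is (t + 1) * (t - 1).
5) (t + 1) * (t - 1)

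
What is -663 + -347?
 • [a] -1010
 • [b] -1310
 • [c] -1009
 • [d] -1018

-663 + -347 = -1010
a) -1010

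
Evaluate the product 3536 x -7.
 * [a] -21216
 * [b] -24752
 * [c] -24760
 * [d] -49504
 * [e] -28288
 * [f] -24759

3536 * -7 = -24752
b) -24752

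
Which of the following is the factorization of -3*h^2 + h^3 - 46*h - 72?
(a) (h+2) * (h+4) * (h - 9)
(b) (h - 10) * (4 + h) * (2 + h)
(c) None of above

We need to factor -3*h^2 + h^3 - 46*h - 72.
The factored form is (h+2) * (h+4) * (h - 9).
a) (h+2) * (h+4) * (h - 9)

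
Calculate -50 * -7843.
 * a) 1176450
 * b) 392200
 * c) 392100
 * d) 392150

-50 * -7843 = 392150
d) 392150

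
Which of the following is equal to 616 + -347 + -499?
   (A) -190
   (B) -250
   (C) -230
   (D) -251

First: 616 + -347 = 269
Then: 269 + -499 = -230
C) -230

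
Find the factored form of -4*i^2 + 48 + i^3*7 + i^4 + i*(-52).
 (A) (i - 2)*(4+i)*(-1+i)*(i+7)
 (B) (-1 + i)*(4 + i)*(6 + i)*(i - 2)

We need to factor -4*i^2 + 48 + i^3*7 + i^4 + i*(-52).
The factored form is (-1 + i)*(4 + i)*(6 + i)*(i - 2).
B) (-1 + i)*(4 + i)*(6 + i)*(i - 2)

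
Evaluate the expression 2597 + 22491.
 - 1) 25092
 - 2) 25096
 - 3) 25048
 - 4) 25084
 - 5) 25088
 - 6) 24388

2597 + 22491 = 25088
5) 25088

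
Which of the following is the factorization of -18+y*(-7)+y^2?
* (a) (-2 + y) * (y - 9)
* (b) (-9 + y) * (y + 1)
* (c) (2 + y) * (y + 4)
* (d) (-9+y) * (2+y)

We need to factor -18+y*(-7)+y^2.
The factored form is (-9+y) * (2+y).
d) (-9+y) * (2+y)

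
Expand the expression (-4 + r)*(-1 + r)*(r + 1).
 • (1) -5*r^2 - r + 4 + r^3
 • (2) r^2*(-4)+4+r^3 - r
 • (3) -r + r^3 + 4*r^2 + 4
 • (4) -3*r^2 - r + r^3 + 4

Expanding (-4 + r)*(-1 + r)*(r + 1):
= r^2*(-4)+4+r^3 - r
2) r^2*(-4)+4+r^3 - r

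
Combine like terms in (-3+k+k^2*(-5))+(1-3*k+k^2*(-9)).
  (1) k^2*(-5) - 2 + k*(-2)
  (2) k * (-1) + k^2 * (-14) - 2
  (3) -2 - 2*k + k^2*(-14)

Adding the polynomials and combining like terms:
(-3 + k + k^2*(-5)) + (1 - 3*k + k^2*(-9))
= -2 - 2*k + k^2*(-14)
3) -2 - 2*k + k^2*(-14)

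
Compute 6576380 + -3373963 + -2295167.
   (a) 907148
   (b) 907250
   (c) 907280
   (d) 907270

First: 6576380 + -3373963 = 3202417
Then: 3202417 + -2295167 = 907250
b) 907250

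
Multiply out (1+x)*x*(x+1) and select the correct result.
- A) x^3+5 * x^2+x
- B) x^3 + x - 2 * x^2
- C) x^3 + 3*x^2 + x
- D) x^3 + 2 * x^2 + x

Expanding (1+x)*x*(x+1):
= x^3 + 2 * x^2 + x
D) x^3 + 2 * x^2 + x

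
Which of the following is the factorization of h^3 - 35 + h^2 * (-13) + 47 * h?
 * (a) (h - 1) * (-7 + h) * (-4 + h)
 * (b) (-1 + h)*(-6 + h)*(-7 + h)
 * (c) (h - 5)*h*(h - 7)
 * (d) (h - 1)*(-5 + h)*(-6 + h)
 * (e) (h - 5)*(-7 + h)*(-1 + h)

We need to factor h^3 - 35 + h^2 * (-13) + 47 * h.
The factored form is (h - 5)*(-7 + h)*(-1 + h).
e) (h - 5)*(-7 + h)*(-1 + h)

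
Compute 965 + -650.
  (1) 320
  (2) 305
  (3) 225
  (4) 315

965 + -650 = 315
4) 315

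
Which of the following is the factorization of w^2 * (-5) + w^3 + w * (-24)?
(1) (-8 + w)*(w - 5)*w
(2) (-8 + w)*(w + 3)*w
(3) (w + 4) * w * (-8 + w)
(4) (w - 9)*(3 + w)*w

We need to factor w^2 * (-5) + w^3 + w * (-24).
The factored form is (-8 + w)*(w + 3)*w.
2) (-8 + w)*(w + 3)*w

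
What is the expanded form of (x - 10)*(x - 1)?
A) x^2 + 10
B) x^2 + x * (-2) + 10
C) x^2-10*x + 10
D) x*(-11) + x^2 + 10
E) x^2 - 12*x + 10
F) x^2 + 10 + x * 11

Expanding (x - 10)*(x - 1):
= x*(-11) + x^2 + 10
D) x*(-11) + x^2 + 10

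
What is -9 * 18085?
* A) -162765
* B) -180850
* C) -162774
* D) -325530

-9 * 18085 = -162765
A) -162765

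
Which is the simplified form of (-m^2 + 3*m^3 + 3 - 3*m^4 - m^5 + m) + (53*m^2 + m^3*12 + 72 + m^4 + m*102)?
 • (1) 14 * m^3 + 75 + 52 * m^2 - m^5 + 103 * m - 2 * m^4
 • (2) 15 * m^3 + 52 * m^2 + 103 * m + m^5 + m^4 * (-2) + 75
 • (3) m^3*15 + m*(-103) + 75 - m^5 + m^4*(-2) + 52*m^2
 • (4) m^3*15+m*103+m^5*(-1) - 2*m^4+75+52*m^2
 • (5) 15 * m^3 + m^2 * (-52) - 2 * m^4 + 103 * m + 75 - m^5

Adding the polynomials and combining like terms:
(-m^2 + 3*m^3 + 3 - 3*m^4 - m^5 + m) + (53*m^2 + m^3*12 + 72 + m^4 + m*102)
= m^3*15+m*103+m^5*(-1) - 2*m^4+75+52*m^2
4) m^3*15+m*103+m^5*(-1) - 2*m^4+75+52*m^2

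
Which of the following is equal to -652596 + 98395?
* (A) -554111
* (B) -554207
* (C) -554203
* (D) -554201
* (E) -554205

-652596 + 98395 = -554201
D) -554201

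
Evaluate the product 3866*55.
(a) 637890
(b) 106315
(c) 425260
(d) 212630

3866 * 55 = 212630
d) 212630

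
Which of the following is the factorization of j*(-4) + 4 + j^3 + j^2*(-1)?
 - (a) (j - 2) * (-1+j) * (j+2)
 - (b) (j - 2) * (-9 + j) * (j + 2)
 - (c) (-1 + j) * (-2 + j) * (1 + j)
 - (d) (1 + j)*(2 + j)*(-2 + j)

We need to factor j*(-4) + 4 + j^3 + j^2*(-1).
The factored form is (j - 2) * (-1+j) * (j+2).
a) (j - 2) * (-1+j) * (j+2)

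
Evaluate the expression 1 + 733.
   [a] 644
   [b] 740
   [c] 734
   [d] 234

1 + 733 = 734
c) 734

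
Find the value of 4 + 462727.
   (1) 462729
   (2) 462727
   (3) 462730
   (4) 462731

4 + 462727 = 462731
4) 462731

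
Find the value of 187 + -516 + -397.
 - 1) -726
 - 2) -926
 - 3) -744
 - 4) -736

First: 187 + -516 = -329
Then: -329 + -397 = -726
1) -726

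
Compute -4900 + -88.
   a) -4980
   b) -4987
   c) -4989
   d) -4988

-4900 + -88 = -4988
d) -4988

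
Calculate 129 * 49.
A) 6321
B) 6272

129 * 49 = 6321
A) 6321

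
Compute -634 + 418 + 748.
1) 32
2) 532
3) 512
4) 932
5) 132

First: -634 + 418 = -216
Then: -216 + 748 = 532
2) 532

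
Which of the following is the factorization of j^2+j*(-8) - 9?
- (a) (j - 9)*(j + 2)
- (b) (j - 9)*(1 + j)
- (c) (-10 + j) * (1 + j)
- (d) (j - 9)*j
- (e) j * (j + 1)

We need to factor j^2+j*(-8) - 9.
The factored form is (j - 9)*(1 + j).
b) (j - 9)*(1 + j)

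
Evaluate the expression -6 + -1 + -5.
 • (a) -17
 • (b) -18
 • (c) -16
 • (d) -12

First: -6 + -1 = -7
Then: -7 + -5 = -12
d) -12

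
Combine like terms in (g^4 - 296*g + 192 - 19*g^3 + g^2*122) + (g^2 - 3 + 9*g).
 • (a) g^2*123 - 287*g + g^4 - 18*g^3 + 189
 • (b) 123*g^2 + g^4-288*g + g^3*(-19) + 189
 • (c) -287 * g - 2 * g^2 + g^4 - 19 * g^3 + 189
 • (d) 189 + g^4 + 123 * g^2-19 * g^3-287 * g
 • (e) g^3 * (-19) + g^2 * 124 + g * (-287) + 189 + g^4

Adding the polynomials and combining like terms:
(g^4 - 296*g + 192 - 19*g^3 + g^2*122) + (g^2 - 3 + 9*g)
= 189 + g^4 + 123 * g^2-19 * g^3-287 * g
d) 189 + g^4 + 123 * g^2-19 * g^3-287 * g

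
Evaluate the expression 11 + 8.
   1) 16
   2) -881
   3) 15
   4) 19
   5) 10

11 + 8 = 19
4) 19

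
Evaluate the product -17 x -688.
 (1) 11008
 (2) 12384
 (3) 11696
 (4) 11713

-17 * -688 = 11696
3) 11696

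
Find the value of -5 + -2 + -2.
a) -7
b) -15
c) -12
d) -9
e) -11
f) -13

First: -5 + -2 = -7
Then: -7 + -2 = -9
d) -9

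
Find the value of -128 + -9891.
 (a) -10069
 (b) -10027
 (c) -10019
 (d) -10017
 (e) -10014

-128 + -9891 = -10019
c) -10019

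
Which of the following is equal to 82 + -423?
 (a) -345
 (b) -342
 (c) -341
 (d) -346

82 + -423 = -341
c) -341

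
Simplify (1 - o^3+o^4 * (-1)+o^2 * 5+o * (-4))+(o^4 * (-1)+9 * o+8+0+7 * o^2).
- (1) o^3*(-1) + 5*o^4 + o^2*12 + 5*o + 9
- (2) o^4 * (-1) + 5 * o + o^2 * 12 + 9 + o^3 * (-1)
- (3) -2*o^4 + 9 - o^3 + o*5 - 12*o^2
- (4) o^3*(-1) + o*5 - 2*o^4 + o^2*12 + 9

Adding the polynomials and combining like terms:
(1 - o^3 + o^4*(-1) + o^2*5 + o*(-4)) + (o^4*(-1) + 9*o + 8 + 0 + 7*o^2)
= o^3*(-1) + o*5 - 2*o^4 + o^2*12 + 9
4) o^3*(-1) + o*5 - 2*o^4 + o^2*12 + 9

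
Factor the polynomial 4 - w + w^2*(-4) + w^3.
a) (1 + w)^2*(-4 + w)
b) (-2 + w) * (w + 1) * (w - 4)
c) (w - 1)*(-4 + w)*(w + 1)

We need to factor 4 - w + w^2*(-4) + w^3.
The factored form is (w - 1)*(-4 + w)*(w + 1).
c) (w - 1)*(-4 + w)*(w + 1)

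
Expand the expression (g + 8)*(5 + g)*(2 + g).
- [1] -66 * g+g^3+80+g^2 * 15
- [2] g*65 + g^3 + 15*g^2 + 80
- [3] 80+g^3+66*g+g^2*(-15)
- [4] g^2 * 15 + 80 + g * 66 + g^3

Expanding (g + 8)*(5 + g)*(2 + g):
= g^2 * 15 + 80 + g * 66 + g^3
4) g^2 * 15 + 80 + g * 66 + g^3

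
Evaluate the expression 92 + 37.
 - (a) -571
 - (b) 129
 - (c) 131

92 + 37 = 129
b) 129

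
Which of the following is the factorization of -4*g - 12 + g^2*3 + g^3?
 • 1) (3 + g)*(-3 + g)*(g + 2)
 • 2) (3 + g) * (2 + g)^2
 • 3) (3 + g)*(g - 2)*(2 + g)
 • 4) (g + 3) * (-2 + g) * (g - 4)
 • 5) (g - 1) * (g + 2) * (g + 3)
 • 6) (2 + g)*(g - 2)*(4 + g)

We need to factor -4*g - 12 + g^2*3 + g^3.
The factored form is (3 + g)*(g - 2)*(2 + g).
3) (3 + g)*(g - 2)*(2 + g)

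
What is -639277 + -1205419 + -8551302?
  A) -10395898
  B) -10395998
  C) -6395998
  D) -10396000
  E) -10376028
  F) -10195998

First: -639277 + -1205419 = -1844696
Then: -1844696 + -8551302 = -10395998
B) -10395998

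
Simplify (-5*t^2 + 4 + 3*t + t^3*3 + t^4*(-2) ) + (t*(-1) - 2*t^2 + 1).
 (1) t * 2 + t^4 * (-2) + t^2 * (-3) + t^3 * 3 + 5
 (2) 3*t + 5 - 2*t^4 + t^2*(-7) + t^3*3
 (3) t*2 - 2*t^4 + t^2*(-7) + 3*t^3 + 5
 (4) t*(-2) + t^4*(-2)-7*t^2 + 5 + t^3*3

Adding the polynomials and combining like terms:
(-5*t^2 + 4 + 3*t + t^3*3 + t^4*(-2)) + (t*(-1) - 2*t^2 + 1)
= t*2 - 2*t^4 + t^2*(-7) + 3*t^3 + 5
3) t*2 - 2*t^4 + t^2*(-7) + 3*t^3 + 5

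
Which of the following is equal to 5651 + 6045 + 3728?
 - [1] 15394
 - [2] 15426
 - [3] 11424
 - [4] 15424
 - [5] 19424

First: 5651 + 6045 = 11696
Then: 11696 + 3728 = 15424
4) 15424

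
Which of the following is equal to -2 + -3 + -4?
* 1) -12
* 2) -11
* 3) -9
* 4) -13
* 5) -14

First: -2 + -3 = -5
Then: -5 + -4 = -9
3) -9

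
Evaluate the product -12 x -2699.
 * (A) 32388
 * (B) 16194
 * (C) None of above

-12 * -2699 = 32388
A) 32388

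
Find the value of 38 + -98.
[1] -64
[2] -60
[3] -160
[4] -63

38 + -98 = -60
2) -60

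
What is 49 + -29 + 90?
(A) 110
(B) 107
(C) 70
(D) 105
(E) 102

First: 49 + -29 = 20
Then: 20 + 90 = 110
A) 110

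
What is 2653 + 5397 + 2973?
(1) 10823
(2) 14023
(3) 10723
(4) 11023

First: 2653 + 5397 = 8050
Then: 8050 + 2973 = 11023
4) 11023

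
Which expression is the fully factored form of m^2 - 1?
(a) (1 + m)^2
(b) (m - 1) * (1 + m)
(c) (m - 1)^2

We need to factor m^2 - 1.
The factored form is (m - 1) * (1 + m).
b) (m - 1) * (1 + m)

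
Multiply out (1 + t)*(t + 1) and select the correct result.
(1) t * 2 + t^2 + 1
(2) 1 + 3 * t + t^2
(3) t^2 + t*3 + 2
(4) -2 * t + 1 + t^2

Expanding (1 + t)*(t + 1):
= t * 2 + t^2 + 1
1) t * 2 + t^2 + 1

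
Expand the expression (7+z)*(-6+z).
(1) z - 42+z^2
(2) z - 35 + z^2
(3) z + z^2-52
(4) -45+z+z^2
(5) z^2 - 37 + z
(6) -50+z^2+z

Expanding (7+z)*(-6+z):
= z - 42+z^2
1) z - 42+z^2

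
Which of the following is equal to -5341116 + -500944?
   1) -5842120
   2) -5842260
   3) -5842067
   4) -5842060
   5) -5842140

-5341116 + -500944 = -5842060
4) -5842060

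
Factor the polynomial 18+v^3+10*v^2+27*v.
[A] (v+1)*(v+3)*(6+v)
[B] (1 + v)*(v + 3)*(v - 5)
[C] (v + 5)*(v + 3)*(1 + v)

We need to factor 18+v^3+10*v^2+27*v.
The factored form is (v+1)*(v+3)*(6+v).
A) (v+1)*(v+3)*(6+v)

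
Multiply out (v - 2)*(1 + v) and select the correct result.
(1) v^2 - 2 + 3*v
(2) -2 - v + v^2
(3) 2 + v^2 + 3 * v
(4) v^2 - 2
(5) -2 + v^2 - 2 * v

Expanding (v - 2)*(1 + v):
= -2 - v + v^2
2) -2 - v + v^2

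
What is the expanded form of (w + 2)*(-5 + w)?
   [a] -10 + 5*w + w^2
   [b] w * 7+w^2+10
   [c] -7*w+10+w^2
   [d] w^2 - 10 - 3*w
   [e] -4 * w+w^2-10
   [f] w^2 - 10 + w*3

Expanding (w + 2)*(-5 + w):
= w^2 - 10 - 3*w
d) w^2 - 10 - 3*w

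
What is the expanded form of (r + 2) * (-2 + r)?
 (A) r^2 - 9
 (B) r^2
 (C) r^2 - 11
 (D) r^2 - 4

Expanding (r + 2) * (-2 + r):
= r^2 - 4
D) r^2 - 4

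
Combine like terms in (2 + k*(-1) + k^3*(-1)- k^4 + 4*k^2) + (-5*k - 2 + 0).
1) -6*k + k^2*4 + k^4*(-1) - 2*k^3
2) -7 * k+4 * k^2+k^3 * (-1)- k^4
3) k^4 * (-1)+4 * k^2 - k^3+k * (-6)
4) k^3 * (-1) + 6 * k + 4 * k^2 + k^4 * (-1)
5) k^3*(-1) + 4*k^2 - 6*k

Adding the polynomials and combining like terms:
(2 + k*(-1) + k^3*(-1) - k^4 + 4*k^2) + (-5*k - 2 + 0)
= k^4 * (-1)+4 * k^2 - k^3+k * (-6)
3) k^4 * (-1)+4 * k^2 - k^3+k * (-6)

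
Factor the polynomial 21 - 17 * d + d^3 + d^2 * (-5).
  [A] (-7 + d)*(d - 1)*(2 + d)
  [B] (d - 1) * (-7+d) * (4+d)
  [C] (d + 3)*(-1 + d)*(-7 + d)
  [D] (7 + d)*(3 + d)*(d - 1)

We need to factor 21 - 17 * d + d^3 + d^2 * (-5).
The factored form is (d + 3)*(-1 + d)*(-7 + d).
C) (d + 3)*(-1 + d)*(-7 + d)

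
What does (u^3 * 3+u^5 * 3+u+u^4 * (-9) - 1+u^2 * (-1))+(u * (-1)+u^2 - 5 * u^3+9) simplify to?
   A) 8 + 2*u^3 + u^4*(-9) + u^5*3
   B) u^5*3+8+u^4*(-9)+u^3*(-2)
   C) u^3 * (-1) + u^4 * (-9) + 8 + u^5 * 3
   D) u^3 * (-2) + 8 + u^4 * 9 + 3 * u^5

Adding the polynomials and combining like terms:
(u^3*3 + u^5*3 + u + u^4*(-9) - 1 + u^2*(-1)) + (u*(-1) + u^2 - 5*u^3 + 9)
= u^5*3+8+u^4*(-9)+u^3*(-2)
B) u^5*3+8+u^4*(-9)+u^3*(-2)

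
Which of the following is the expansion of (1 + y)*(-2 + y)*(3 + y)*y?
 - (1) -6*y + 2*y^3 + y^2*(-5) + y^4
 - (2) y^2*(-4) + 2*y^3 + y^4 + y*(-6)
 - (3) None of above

Expanding (1 + y)*(-2 + y)*(3 + y)*y:
= -6*y + 2*y^3 + y^2*(-5) + y^4
1) -6*y + 2*y^3 + y^2*(-5) + y^4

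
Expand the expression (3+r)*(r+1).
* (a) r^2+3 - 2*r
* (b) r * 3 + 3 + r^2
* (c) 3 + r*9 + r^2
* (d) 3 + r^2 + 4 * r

Expanding (3+r)*(r+1):
= 3 + r^2 + 4 * r
d) 3 + r^2 + 4 * r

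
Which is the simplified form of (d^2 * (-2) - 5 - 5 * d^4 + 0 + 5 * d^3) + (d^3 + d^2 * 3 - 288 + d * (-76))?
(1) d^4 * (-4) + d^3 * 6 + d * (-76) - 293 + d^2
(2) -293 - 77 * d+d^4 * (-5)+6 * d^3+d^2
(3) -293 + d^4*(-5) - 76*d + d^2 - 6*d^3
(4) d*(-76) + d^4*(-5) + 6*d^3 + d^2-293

Adding the polynomials and combining like terms:
(d^2*(-2) - 5 - 5*d^4 + 0 + 5*d^3) + (d^3 + d^2*3 - 288 + d*(-76))
= d*(-76) + d^4*(-5) + 6*d^3 + d^2-293
4) d*(-76) + d^4*(-5) + 6*d^3 + d^2-293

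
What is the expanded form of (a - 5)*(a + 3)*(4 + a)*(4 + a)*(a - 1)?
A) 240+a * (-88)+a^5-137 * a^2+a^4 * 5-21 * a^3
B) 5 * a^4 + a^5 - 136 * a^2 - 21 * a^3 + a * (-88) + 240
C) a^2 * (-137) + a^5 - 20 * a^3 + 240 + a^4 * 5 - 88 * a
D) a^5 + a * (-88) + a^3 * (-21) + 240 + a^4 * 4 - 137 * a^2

Expanding (a - 5)*(a + 3)*(4 + a)*(4 + a)*(a - 1):
= 240+a * (-88)+a^5-137 * a^2+a^4 * 5-21 * a^3
A) 240+a * (-88)+a^5-137 * a^2+a^4 * 5-21 * a^3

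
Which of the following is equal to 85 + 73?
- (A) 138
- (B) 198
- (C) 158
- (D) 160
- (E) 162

85 + 73 = 158
C) 158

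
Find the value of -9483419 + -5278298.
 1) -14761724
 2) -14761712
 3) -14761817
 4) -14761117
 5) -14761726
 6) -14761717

-9483419 + -5278298 = -14761717
6) -14761717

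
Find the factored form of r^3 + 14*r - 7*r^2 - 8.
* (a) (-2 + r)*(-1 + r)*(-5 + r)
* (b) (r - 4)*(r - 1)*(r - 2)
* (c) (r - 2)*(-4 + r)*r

We need to factor r^3 + 14*r - 7*r^2 - 8.
The factored form is (r - 4)*(r - 1)*(r - 2).
b) (r - 4)*(r - 1)*(r - 2)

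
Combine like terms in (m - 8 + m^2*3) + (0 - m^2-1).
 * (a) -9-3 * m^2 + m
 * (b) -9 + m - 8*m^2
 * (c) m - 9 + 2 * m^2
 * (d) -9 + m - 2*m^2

Adding the polynomials and combining like terms:
(m - 8 + m^2*3) + (0 - m^2 - 1)
= m - 9 + 2 * m^2
c) m - 9 + 2 * m^2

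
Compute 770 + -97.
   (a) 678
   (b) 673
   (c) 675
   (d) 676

770 + -97 = 673
b) 673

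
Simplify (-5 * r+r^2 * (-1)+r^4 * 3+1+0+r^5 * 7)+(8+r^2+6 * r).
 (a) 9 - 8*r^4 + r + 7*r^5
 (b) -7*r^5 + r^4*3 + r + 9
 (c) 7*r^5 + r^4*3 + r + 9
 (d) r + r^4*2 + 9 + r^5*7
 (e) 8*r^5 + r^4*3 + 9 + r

Adding the polynomials and combining like terms:
(-5*r + r^2*(-1) + r^4*3 + 1 + 0 + r^5*7) + (8 + r^2 + 6*r)
= 7*r^5 + r^4*3 + r + 9
c) 7*r^5 + r^4*3 + r + 9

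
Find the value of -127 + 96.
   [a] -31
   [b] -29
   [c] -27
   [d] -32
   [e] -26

-127 + 96 = -31
a) -31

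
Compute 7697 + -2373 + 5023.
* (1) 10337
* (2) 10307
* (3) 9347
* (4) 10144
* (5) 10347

First: 7697 + -2373 = 5324
Then: 5324 + 5023 = 10347
5) 10347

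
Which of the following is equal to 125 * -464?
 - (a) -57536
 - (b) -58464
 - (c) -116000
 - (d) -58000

125 * -464 = -58000
d) -58000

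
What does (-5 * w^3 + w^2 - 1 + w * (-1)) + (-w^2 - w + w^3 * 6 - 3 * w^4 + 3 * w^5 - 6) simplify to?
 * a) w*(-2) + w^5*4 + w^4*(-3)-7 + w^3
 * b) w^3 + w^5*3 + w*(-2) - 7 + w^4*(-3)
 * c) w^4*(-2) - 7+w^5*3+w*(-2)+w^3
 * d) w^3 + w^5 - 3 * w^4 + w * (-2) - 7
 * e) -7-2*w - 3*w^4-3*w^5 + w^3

Adding the polynomials and combining like terms:
(-5*w^3 + w^2 - 1 + w*(-1)) + (-w^2 - w + w^3*6 - 3*w^4 + 3*w^5 - 6)
= w^3 + w^5*3 + w*(-2) - 7 + w^4*(-3)
b) w^3 + w^5*3 + w*(-2) - 7 + w^4*(-3)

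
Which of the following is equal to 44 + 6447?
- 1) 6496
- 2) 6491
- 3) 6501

44 + 6447 = 6491
2) 6491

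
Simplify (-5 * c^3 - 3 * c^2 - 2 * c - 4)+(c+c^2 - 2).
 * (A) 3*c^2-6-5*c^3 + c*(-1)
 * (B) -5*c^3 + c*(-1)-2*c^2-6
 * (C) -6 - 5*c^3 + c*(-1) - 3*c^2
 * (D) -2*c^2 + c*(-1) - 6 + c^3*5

Adding the polynomials and combining like terms:
(-5*c^3 - 3*c^2 - 2*c - 4) + (c + c^2 - 2)
= -5*c^3 + c*(-1)-2*c^2-6
B) -5*c^3 + c*(-1)-2*c^2-6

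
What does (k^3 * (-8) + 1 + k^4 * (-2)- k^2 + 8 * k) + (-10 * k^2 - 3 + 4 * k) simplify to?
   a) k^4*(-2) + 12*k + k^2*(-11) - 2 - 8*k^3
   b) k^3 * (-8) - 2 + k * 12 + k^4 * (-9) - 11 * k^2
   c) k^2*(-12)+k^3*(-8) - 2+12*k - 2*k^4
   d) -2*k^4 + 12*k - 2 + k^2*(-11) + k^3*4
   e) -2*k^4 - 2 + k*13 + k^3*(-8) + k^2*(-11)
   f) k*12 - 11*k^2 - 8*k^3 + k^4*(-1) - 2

Adding the polynomials and combining like terms:
(k^3*(-8) + 1 + k^4*(-2) - k^2 + 8*k) + (-10*k^2 - 3 + 4*k)
= k^4*(-2) + 12*k + k^2*(-11) - 2 - 8*k^3
a) k^4*(-2) + 12*k + k^2*(-11) - 2 - 8*k^3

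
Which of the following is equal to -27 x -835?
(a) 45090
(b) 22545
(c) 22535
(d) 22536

-27 * -835 = 22545
b) 22545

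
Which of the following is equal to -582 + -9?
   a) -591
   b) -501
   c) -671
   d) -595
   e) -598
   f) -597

-582 + -9 = -591
a) -591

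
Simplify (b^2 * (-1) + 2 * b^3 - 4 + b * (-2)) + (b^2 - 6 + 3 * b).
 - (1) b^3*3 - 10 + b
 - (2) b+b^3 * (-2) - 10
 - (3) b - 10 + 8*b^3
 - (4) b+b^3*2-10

Adding the polynomials and combining like terms:
(b^2*(-1) + 2*b^3 - 4 + b*(-2)) + (b^2 - 6 + 3*b)
= b+b^3*2-10
4) b+b^3*2-10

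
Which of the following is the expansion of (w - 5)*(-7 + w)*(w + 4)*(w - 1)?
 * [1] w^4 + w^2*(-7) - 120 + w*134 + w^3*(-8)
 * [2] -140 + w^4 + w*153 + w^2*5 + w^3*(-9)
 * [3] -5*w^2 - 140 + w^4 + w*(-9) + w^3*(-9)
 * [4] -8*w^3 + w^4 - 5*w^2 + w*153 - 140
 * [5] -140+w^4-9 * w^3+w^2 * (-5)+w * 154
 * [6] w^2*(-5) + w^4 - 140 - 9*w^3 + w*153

Expanding (w - 5)*(-7 + w)*(w + 4)*(w - 1):
= w^2*(-5) + w^4 - 140 - 9*w^3 + w*153
6) w^2*(-5) + w^4 - 140 - 9*w^3 + w*153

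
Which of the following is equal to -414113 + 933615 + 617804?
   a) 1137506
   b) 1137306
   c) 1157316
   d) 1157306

First: -414113 + 933615 = 519502
Then: 519502 + 617804 = 1137306
b) 1137306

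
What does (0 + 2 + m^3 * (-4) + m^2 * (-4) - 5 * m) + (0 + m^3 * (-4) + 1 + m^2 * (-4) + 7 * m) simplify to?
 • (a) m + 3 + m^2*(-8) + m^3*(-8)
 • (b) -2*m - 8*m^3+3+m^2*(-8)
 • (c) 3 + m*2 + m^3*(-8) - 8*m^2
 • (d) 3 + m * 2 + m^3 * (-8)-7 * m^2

Adding the polynomials and combining like terms:
(0 + 2 + m^3*(-4) + m^2*(-4) - 5*m) + (0 + m^3*(-4) + 1 + m^2*(-4) + 7*m)
= 3 + m*2 + m^3*(-8) - 8*m^2
c) 3 + m*2 + m^3*(-8) - 8*m^2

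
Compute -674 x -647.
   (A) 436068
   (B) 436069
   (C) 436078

-674 * -647 = 436078
C) 436078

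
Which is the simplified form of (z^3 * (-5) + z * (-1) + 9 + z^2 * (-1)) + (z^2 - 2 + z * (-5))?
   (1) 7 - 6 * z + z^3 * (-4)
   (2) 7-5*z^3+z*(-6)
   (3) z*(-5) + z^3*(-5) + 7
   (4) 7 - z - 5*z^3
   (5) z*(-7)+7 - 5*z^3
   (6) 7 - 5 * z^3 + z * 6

Adding the polynomials and combining like terms:
(z^3*(-5) + z*(-1) + 9 + z^2*(-1)) + (z^2 - 2 + z*(-5))
= 7-5*z^3+z*(-6)
2) 7-5*z^3+z*(-6)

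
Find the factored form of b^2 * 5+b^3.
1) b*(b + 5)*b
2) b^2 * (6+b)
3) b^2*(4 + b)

We need to factor b^2 * 5+b^3.
The factored form is b*(b + 5)*b.
1) b*(b + 5)*b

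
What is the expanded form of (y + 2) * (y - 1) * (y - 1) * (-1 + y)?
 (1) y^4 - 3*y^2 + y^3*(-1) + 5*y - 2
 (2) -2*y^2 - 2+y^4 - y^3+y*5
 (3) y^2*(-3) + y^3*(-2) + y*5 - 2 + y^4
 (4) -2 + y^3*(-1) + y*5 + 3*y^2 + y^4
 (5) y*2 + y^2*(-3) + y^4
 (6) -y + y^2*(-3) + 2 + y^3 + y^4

Expanding (y + 2) * (y - 1) * (y - 1) * (-1 + y):
= y^4 - 3*y^2 + y^3*(-1) + 5*y - 2
1) y^4 - 3*y^2 + y^3*(-1) + 5*y - 2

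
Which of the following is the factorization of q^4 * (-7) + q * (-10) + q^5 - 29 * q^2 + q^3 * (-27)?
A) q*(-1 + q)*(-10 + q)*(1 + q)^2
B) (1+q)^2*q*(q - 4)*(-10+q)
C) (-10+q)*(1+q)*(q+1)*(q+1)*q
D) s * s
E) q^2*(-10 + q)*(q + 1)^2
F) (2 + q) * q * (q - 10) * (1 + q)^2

We need to factor q^4 * (-7) + q * (-10) + q^5 - 29 * q^2 + q^3 * (-27).
The factored form is (-10+q)*(1+q)*(q+1)*(q+1)*q.
C) (-10+q)*(1+q)*(q+1)*(q+1)*q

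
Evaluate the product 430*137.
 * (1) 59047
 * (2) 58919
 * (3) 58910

430 * 137 = 58910
3) 58910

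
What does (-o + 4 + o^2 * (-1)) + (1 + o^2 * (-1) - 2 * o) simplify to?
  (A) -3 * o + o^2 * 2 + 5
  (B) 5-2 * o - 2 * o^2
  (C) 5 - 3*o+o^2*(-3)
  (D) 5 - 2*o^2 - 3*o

Adding the polynomials and combining like terms:
(-o + 4 + o^2*(-1)) + (1 + o^2*(-1) - 2*o)
= 5 - 2*o^2 - 3*o
D) 5 - 2*o^2 - 3*o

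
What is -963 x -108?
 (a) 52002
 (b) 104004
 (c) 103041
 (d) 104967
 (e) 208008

-963 * -108 = 104004
b) 104004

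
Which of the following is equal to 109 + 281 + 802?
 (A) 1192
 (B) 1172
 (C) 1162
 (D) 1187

First: 109 + 281 = 390
Then: 390 + 802 = 1192
A) 1192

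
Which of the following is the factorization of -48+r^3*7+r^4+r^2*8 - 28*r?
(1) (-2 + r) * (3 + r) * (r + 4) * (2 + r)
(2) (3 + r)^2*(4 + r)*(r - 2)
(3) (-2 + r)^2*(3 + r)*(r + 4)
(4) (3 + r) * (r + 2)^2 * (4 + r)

We need to factor -48+r^3*7+r^4+r^2*8 - 28*r.
The factored form is (-2 + r) * (3 + r) * (r + 4) * (2 + r).
1) (-2 + r) * (3 + r) * (r + 4) * (2 + r)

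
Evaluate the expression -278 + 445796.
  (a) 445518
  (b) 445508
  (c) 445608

-278 + 445796 = 445518
a) 445518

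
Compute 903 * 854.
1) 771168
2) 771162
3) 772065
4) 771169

903 * 854 = 771162
2) 771162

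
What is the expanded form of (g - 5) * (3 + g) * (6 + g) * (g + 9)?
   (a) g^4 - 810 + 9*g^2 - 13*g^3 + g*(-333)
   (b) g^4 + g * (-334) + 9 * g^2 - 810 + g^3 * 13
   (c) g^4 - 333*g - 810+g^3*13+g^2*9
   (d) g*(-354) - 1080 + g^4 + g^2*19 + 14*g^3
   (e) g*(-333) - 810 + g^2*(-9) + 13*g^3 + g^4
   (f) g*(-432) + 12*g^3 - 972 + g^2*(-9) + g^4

Expanding (g - 5) * (3 + g) * (6 + g) * (g + 9):
= g^4 - 333*g - 810+g^3*13+g^2*9
c) g^4 - 333*g - 810+g^3*13+g^2*9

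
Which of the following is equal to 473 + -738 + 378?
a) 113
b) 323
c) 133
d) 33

First: 473 + -738 = -265
Then: -265 + 378 = 113
a) 113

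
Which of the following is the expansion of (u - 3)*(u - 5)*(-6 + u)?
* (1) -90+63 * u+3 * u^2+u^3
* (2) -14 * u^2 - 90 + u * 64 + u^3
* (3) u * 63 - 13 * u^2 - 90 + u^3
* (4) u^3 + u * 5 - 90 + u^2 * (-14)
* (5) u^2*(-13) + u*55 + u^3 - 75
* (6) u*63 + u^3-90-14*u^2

Expanding (u - 3)*(u - 5)*(-6 + u):
= u*63 + u^3-90-14*u^2
6) u*63 + u^3-90-14*u^2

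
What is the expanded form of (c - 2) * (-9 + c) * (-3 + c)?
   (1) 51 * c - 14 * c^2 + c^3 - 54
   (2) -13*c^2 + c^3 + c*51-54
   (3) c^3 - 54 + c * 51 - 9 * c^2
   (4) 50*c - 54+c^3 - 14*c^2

Expanding (c - 2) * (-9 + c) * (-3 + c):
= 51 * c - 14 * c^2 + c^3 - 54
1) 51 * c - 14 * c^2 + c^3 - 54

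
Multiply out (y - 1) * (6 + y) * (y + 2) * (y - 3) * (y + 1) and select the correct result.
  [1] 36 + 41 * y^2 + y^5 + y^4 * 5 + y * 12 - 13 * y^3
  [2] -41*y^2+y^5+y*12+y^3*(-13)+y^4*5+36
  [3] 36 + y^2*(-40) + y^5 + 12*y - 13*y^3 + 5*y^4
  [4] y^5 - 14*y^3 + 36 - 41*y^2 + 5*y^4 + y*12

Expanding (y - 1) * (6 + y) * (y + 2) * (y - 3) * (y + 1):
= -41*y^2+y^5+y*12+y^3*(-13)+y^4*5+36
2) -41*y^2+y^5+y*12+y^3*(-13)+y^4*5+36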